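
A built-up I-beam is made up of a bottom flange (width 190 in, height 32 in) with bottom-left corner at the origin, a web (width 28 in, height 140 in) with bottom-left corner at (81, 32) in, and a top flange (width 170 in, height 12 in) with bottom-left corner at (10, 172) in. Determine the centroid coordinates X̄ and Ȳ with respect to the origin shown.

Part | A | x̄ᵢ | ȳᵢ | A·x̄ᵢ | A·ȳᵢ
bottom flange | 6080.00 | 95.00 | 16.00 | 577600.00 | 97280.00
web | 3920.00 | 95.00 | 102.00 | 372400.00 | 399840.00
top flange | 2040.00 | 95.00 | 178.00 | 193800.00 | 363120.00
Σ | 12040.00 |  |  | 1143800.00 | 860240.00
X̄ = 1143800.00 / 12040.00 = 95.00 in
Ȳ = 860240.00 / 12040.00 = 71.45 in

X̄ = 95.00 in, Ȳ = 71.45 in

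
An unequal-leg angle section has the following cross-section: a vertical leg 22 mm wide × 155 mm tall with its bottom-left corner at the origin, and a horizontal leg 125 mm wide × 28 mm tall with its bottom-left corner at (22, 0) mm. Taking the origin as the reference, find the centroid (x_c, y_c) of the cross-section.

x_c = 48.23 mm, y_c = 45.34 mm

vertical leg: A = 22 × 155 = 3410.00, centroid at (11.00, 77.50).
horizontal leg: A = 125 × 28 = 3500.00, centroid at (84.50, 14.00).
ΣA = 6910.00 mm², ΣAx_c = 333260.00 mm³, ΣAy_c = 313275.00 mm³.
x_c = 333260.00/6910.00 = 48.23 mm; y_c = 313275.00/6910.00 = 45.34 mm.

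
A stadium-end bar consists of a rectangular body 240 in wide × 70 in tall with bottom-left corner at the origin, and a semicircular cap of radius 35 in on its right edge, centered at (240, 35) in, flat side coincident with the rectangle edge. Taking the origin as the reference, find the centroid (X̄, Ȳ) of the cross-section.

X̄ = 133.86 in, Ȳ = 35.00 in

rectangular body: A = 240 × 70 = 16800.00, centroid at (120.00, 35.00).
semicircular end: A = ½π·35² = 1924.23, centroid at (254.85, 35.00).
ΣA = 18724.23 in²
ΣAX̄ = (16800.00)(120.00) + (1924.23)(254.85) = 2506397.45 in³
ΣAȲ = (16800.00)(35.00) + (1924.23)(35.00) = 655347.89 in³
X̄ = 2506397.45 / 18724.23 = 133.86 in
Ȳ = 655347.89 / 18724.23 = 35.00 in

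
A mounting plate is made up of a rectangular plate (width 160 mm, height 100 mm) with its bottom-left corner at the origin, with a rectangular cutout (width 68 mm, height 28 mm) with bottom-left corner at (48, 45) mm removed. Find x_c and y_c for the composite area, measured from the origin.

plate: A = 160 × 100 = 16000.00, centroid at (80.00, 50.00).
hole: A = −(68 × 28) = -1904.00, centroid at (82.00, 59.00).
ΣA = 14096.00 mm²
ΣAx_c = (16000.00)(80.00) + (-1904.00)(82.00) = 1123872.00 mm³
ΣAy_c = (16000.00)(50.00) + (-1904.00)(59.00) = 687664.00 mm³
x_c = 1123872.00 / 14096.00 = 79.73 mm
y_c = 687664.00 / 14096.00 = 48.78 mm

x_c = 79.73 mm, y_c = 48.78 mm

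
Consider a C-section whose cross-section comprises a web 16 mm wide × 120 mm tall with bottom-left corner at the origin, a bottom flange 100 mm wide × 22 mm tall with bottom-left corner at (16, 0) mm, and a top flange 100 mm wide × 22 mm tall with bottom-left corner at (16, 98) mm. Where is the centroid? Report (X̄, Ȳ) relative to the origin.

Part | A | x̄ᵢ | ȳᵢ | A·x̄ᵢ | A·ȳᵢ
web | 1920.00 | 8.00 | 60.00 | 15360.00 | 115200.00
bottom flange | 2200.00 | 66.00 | 11.00 | 145200.00 | 24200.00
top flange | 2200.00 | 66.00 | 109.00 | 145200.00 | 239800.00
Σ | 6320.00 |  |  | 305760.00 | 379200.00
X̄ = 305760.00 / 6320.00 = 48.38 mm
Ȳ = 379200.00 / 6320.00 = 60.00 mm

X̄ = 48.38 mm, Ȳ = 60.00 mm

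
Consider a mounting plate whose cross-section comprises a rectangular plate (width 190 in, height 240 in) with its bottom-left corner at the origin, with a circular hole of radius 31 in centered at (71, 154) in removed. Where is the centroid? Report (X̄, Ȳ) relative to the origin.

Part | A | x̄ᵢ | ȳᵢ | A·x̄ᵢ | A·ȳᵢ
plate | 45600.00 | 95.00 | 120.00 | 4332000.00 | 5472000.00
hole | -3019.07 | 71.00 | 154.00 | -214354.01 | -464936.86
Σ | 42580.93 |  |  | 4117645.99 | 5007063.14
X̄ = 4117645.99 / 42580.93 = 96.70 in
Ȳ = 5007063.14 / 42580.93 = 117.59 in

X̄ = 96.70 in, Ȳ = 117.59 in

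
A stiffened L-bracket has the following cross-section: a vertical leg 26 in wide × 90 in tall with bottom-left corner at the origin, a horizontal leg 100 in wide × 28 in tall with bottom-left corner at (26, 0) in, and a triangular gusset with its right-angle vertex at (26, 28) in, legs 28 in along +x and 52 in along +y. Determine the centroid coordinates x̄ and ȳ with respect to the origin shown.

x̄ = 45.83 in, ȳ = 30.25 in

vertical leg: A = 26 × 90 = 2340.00, centroid at (13.00, 45.00).
horizontal leg: A = 100 × 28 = 2800.00, centroid at (76.00, 14.00).
gusset: A = ½·28·52 = 728.00, centroid at (35.33, 45.33).
ΣA = 5868.00 in²
ΣAx̄ = (2340.00)(13.00) + (2800.00)(76.00) + (728.00)(35.33) = 268942.67 in³
ΣAȳ = (2340.00)(45.00) + (2800.00)(14.00) + (728.00)(45.33) = 177502.67 in³
x̄ = 268942.67 / 5868.00 = 45.83 in
ȳ = 177502.67 / 5868.00 = 30.25 in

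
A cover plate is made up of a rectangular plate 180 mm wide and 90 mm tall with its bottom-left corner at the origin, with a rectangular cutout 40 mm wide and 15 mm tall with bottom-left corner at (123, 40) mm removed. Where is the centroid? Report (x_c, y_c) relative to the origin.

x_c = 87.96 mm, y_c = 44.90 mm

plate: A = 180 × 90 = 16200.00, centroid at (90.00, 45.00).
hole: A = −(40 × 15) = -600.00, centroid at (143.00, 47.50).
ΣA = 15600.00 mm², ΣAx_c = 1372200.00 mm³, ΣAy_c = 700500.00 mm³.
x_c = 1372200.00/15600.00 = 87.96 mm; y_c = 700500.00/15600.00 = 44.90 mm.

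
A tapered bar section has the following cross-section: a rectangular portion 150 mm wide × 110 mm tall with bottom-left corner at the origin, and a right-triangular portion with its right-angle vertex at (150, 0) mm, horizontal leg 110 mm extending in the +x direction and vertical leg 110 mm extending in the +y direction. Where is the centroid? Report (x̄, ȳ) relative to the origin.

Part | A | x̄ᵢ | ȳᵢ | A·x̄ᵢ | A·ȳᵢ
rectangular portion | 16500.00 | 75.00 | 55.00 | 1237500.00 | 907500.00
triangular portion | 6050.00 | 186.67 | 36.67 | 1129333.33 | 221833.33
Σ | 22550.00 |  |  | 2366833.33 | 1129333.33
x̄ = 2366833.33 / 22550.00 = 104.96 mm
ȳ = 1129333.33 / 22550.00 = 50.08 mm

x̄ = 104.96 mm, ȳ = 50.08 mm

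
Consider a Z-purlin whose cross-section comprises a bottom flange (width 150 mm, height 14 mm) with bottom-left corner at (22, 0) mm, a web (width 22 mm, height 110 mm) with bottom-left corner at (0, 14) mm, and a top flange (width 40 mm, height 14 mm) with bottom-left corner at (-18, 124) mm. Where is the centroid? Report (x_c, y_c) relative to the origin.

Part | A | x̄ᵢ | ȳᵢ | A·x̄ᵢ | A·ȳᵢ
bottom flange | 2100.00 | 97.00 | 7.00 | 203700.00 | 14700.00
web | 2420.00 | 11.00 | 69.00 | 26620.00 | 166980.00
top flange | 560.00 | 2.00 | 131.00 | 1120.00 | 73360.00
Σ | 5080.00 |  |  | 231440.00 | 255040.00
x_c = 231440.00 / 5080.00 = 45.56 mm
y_c = 255040.00 / 5080.00 = 50.20 mm

x_c = 45.56 mm, y_c = 50.20 mm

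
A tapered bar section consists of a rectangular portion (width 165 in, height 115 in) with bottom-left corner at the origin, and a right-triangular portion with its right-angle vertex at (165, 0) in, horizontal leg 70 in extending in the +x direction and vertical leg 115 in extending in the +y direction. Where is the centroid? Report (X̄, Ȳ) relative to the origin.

X̄ = 101.02 in, Ȳ = 54.15 in

Part | A | x̄ᵢ | ȳᵢ | A·x̄ᵢ | A·ȳᵢ
rectangular portion | 18975.00 | 82.50 | 57.50 | 1565437.50 | 1091062.50
triangular portion | 4025.00 | 188.33 | 38.33 | 758041.67 | 154291.67
Σ | 23000.00 |  |  | 2323479.17 | 1245354.17
X̄ = 2323479.17 / 23000.00 = 101.02 in
Ȳ = 1245354.17 / 23000.00 = 54.15 in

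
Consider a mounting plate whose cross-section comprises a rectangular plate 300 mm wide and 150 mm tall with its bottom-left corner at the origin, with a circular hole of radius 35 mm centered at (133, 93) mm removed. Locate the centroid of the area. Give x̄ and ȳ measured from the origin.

x̄ = 151.59 mm, ȳ = 73.32 mm

plate: A = 300 × 150 = 45000.00, centroid at (150.00, 75.00).
hole: A = −π·35² = -3848.45, centroid at (133.00, 93.00).
ΣA = 41151.55 mm²
ΣAx̄ = (45000.00)(150.00) + (-3848.45)(133.00) = 6238156.02 mm³
ΣAȳ = (45000.00)(75.00) + (-3848.45)(93.00) = 3017094.06 mm³
x̄ = 6238156.02 / 41151.55 = 151.59 mm
ȳ = 3017094.06 / 41151.55 = 73.32 mm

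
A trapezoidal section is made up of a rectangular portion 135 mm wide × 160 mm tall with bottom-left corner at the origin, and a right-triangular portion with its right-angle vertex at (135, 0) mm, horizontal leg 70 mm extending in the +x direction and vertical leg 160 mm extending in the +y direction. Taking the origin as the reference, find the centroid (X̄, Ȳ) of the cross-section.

X̄ = 86.20 mm, Ȳ = 74.51 mm

rectangular portion: A = 135 × 160 = 21600.00, centroid at (67.50, 80.00).
triangular portion: A = ½·70·160 = 5600.00, centroid at (158.33, 53.33).
ΣA = 27200.00 mm²
ΣAX̄ = (21600.00)(67.50) + (5600.00)(158.33) = 2344666.67 mm³
ΣAȲ = (21600.00)(80.00) + (5600.00)(53.33) = 2026666.67 mm³
X̄ = 2344666.67 / 27200.00 = 86.20 mm
Ȳ = 2026666.67 / 27200.00 = 74.51 mm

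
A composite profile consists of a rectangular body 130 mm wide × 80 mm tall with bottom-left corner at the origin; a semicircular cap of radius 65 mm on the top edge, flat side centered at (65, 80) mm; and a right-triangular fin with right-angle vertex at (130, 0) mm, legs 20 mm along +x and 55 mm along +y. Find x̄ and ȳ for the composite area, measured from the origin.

x̄ = 67.24 mm, ȳ = 64.83 mm

rectangular body: A = 130 × 80 = 10400.00, centroid at (65.00, 40.00).
semicircular top: A = ½π·65² = 6636.61, centroid at (65.00, 107.59).
triangular fin: A = ½·20·55 = 550.00, centroid at (136.67, 18.33).
ΣA = 17586.61 mm²
ΣAx̄ = (10400.00)(65.00) + (6636.61)(65.00) + (550.00)(136.67) = 1182546.61 mm³
ΣAȳ = (10400.00)(40.00) + (6636.61)(107.59) + (550.00)(18.33) = 1140095.83 mm³
x̄ = 1182546.61 / 17586.61 = 67.24 mm
ȳ = 1140095.83 / 17586.61 = 64.83 mm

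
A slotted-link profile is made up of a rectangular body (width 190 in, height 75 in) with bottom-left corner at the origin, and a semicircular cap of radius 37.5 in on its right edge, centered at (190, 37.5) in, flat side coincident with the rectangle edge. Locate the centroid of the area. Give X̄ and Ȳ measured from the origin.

X̄ = 109.89 in, Ȳ = 37.50 in

rectangular body: A = 190 × 75 = 14250.00, centroid at (95.00, 37.50).
semicircular end: A = ½π·37.5² = 2208.93, centroid at (205.92, 37.50).
ΣA = 16458.93 in²
ΣAX̄ = (14250.00)(95.00) + (2208.93)(205.92) = 1808603.39 in³
ΣAȲ = (14250.00)(37.50) + (2208.93)(37.50) = 617209.96 in³
X̄ = 1808603.39 / 16458.93 = 109.89 in
Ȳ = 617209.96 / 16458.93 = 37.50 in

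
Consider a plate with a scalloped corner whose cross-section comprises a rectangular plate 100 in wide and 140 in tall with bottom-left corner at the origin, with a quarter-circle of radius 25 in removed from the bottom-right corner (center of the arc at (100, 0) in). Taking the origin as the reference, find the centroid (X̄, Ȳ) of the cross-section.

Part | A | x̄ᵢ | ȳᵢ | A·x̄ᵢ | A·ȳᵢ
plate | 14000.00 | 50.00 | 70.00 | 700000.00 | 980000.00
removed quarter-circle | -490.87 | 89.39 | 10.61 | -43879.05 | -5208.33
Σ | 13509.13 |  |  | 656120.95 | 974791.67
X̄ = 656120.95 / 13509.13 = 48.57 in
Ȳ = 974791.67 / 13509.13 = 72.16 in

X̄ = 48.57 in, Ȳ = 72.16 in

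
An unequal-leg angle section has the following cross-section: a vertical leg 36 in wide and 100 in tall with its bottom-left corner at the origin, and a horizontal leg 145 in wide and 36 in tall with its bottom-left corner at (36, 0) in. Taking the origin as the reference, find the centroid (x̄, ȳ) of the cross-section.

vertical leg: A = 36 × 100 = 3600.00, centroid at (18.00, 50.00).
horizontal leg: A = 145 × 36 = 5220.00, centroid at (108.50, 18.00).
ΣA = 8820.00 in²
ΣAx̄ = (3600.00)(18.00) + (5220.00)(108.50) = 631170.00 in³
ΣAȳ = (3600.00)(50.00) + (5220.00)(18.00) = 273960.00 in³
x̄ = 631170.00 / 8820.00 = 71.56 in
ȳ = 273960.00 / 8820.00 = 31.06 in

x̄ = 71.56 in, ȳ = 31.06 in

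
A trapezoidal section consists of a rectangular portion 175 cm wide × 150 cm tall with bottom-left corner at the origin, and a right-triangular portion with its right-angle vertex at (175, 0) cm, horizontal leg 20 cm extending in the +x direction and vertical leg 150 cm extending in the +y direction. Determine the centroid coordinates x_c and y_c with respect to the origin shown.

x_c = 92.59 cm, y_c = 73.65 cm

Part | A | x̄ᵢ | ȳᵢ | A·x̄ᵢ | A·ȳᵢ
rectangular portion | 26250.00 | 87.50 | 75.00 | 2296875.00 | 1968750.00
triangular portion | 1500.00 | 181.67 | 50.00 | 272500.00 | 75000.00
Σ | 27750.00 |  |  | 2569375.00 | 2043750.00
x_c = 2569375.00 / 27750.00 = 92.59 cm
y_c = 2043750.00 / 27750.00 = 73.65 cm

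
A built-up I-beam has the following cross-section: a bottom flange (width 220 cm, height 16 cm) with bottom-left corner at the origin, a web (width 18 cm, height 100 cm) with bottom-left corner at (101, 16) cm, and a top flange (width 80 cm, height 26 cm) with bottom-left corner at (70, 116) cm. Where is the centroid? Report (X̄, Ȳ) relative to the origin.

bottom flange: A = 220 × 16 = 3520.00, centroid at (110.00, 8.00).
web: A = 18 × 100 = 1800.00, centroid at (110.00, 66.00).
top flange: A = 80 × 26 = 2080.00, centroid at (110.00, 129.00).
ΣA = 7400.00 cm²
ΣAX̄ = (3520.00)(110.00) + (1800.00)(110.00) + (2080.00)(110.00) = 814000.00 cm³
ΣAȲ = (3520.00)(8.00) + (1800.00)(66.00) + (2080.00)(129.00) = 415280.00 cm³
X̄ = 814000.00 / 7400.00 = 110.00 cm
Ȳ = 415280.00 / 7400.00 = 56.12 cm

X̄ = 110.00 cm, Ȳ = 56.12 cm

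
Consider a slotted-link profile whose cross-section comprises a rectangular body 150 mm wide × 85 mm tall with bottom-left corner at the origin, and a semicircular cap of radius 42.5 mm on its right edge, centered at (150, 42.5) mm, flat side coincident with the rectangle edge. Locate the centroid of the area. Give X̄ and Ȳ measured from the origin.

X̄ = 91.94 mm, Ȳ = 42.50 mm

rectangular body: A = 150 × 85 = 12750.00, centroid at (75.00, 42.50).
semicircular end: A = ½π·42.5² = 2837.25, centroid at (168.04, 42.50).
ΣA = 15587.25 mm², ΣAX̄ = 1433014.71 mm³, ΣAȲ = 662458.16 mm³.
X̄ = 1433014.71/15587.25 = 91.94 mm; Ȳ = 662458.16/15587.25 = 42.50 mm.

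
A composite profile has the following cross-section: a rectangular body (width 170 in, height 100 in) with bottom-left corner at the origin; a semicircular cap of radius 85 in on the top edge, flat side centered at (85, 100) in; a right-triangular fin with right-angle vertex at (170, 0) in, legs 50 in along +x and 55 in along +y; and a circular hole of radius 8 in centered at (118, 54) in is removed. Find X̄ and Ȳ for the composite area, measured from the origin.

X̄ = 89.51 in, Ȳ = 81.59 in

Part | A | x̄ᵢ | ȳᵢ | A·x̄ᵢ | A·ȳᵢ
rectangular body | 17000.00 | 85.00 | 50.00 | 1445000.00 | 850000.00
semicircular top | 11349.00 | 85.00 | 136.08 | 964665.29 | 1544317.01
triangular fin | 1375.00 | 186.67 | 18.33 | 256666.67 | 25208.33
hole | -201.06 | 118.00 | 54.00 | -23725.31 | -10857.34
Σ | 29522.94 |  |  | 2642606.65 | 2408668.00
X̄ = 2642606.65 / 29522.94 = 89.51 in
Ȳ = 2408668.00 / 29522.94 = 81.59 in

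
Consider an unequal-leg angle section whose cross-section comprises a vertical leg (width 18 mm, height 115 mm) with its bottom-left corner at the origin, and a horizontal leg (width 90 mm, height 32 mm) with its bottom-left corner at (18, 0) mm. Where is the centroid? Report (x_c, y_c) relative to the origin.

Part | A | x̄ᵢ | ȳᵢ | A·x̄ᵢ | A·ȳᵢ
vertical leg | 2070.00 | 9.00 | 57.50 | 18630.00 | 119025.00
horizontal leg | 2880.00 | 63.00 | 16.00 | 181440.00 | 46080.00
Σ | 4950.00 |  |  | 200070.00 | 165105.00
x_c = 200070.00 / 4950.00 = 40.42 mm
y_c = 165105.00 / 4950.00 = 33.35 mm

x_c = 40.42 mm, y_c = 33.35 mm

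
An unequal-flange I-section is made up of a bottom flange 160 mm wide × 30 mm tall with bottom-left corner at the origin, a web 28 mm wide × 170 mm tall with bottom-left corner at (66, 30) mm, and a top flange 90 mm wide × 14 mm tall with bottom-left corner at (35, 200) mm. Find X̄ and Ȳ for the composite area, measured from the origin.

X̄ = 80.00 mm, Ȳ = 81.35 mm

bottom flange: A = 160 × 30 = 4800.00, centroid at (80.00, 15.00).
web: A = 28 × 170 = 4760.00, centroid at (80.00, 115.00).
top flange: A = 90 × 14 = 1260.00, centroid at (80.00, 207.00).
ΣA = 10820.00 mm²
ΣAX̄ = (4800.00)(80.00) + (4760.00)(80.00) + (1260.00)(80.00) = 865600.00 mm³
ΣAȲ = (4800.00)(15.00) + (4760.00)(115.00) + (1260.00)(207.00) = 880220.00 mm³
X̄ = 865600.00 / 10820.00 = 80.00 mm
Ȳ = 880220.00 / 10820.00 = 81.35 mm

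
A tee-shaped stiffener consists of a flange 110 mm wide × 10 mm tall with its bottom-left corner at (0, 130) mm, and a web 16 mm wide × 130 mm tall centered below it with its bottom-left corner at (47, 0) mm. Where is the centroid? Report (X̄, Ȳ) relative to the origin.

Part | A | x̄ᵢ | ȳᵢ | A·x̄ᵢ | A·ȳᵢ
web | 2080.00 | 55.00 | 65.00 | 114400.00 | 135200.00
flange | 1100.00 | 55.00 | 135.00 | 60500.00 | 148500.00
Σ | 3180.00 |  |  | 174900.00 | 283700.00
X̄ = 174900.00 / 3180.00 = 55.00 mm
Ȳ = 283700.00 / 3180.00 = 89.21 mm

X̄ = 55.00 mm, Ȳ = 89.21 mm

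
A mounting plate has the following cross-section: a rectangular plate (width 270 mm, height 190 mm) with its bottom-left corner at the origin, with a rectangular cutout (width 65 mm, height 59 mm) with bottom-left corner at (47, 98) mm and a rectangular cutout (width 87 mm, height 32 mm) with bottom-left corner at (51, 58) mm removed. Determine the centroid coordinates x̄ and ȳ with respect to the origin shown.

plate: A = 270 × 190 = 51300.00, centroid at (135.00, 95.00).
hole 1: A = −(65 × 59) = -3835.00, centroid at (79.50, 127.50).
hole 2: A = −(87 × 32) = -2784.00, centroid at (94.50, 74.00).
ΣA = 44681.00 mm², ΣAx̄ = 6357529.50 mm³, ΣAȳ = 4178521.50 mm³.
x̄ = 6357529.50/44681.00 = 142.29 mm; ȳ = 4178521.50/44681.00 = 93.52 mm.

x̄ = 142.29 mm, ȳ = 93.52 mm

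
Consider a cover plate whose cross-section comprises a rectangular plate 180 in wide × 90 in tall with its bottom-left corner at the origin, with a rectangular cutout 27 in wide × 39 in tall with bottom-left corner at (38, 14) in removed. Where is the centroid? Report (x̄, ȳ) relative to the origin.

plate: A = 180 × 90 = 16200.00, centroid at (90.00, 45.00).
hole: A = −(27 × 39) = -1053.00, centroid at (51.50, 33.50).
ΣA = 15147.00 in², ΣAx̄ = 1403770.50 in³, ΣAȳ = 693724.50 in³.
x̄ = 1403770.50/15147.00 = 92.68 in; ȳ = 693724.50/15147.00 = 45.80 in.

x̄ = 92.68 in, ȳ = 45.80 in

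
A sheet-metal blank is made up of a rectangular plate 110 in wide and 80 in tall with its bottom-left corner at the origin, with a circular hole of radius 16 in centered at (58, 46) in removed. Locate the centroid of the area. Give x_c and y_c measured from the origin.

x_c = 54.70 in, y_c = 39.40 in

plate: A = 110 × 80 = 8800.00, centroid at (55.00, 40.00).
hole: A = −π·16² = -804.25, centroid at (58.00, 46.00).
ΣA = 7995.75 in², ΣAx_c = 437353.63 in³, ΣAy_c = 315004.60 in³.
x_c = 437353.63/7995.75 = 54.70 in; y_c = 315004.60/7995.75 = 39.40 in.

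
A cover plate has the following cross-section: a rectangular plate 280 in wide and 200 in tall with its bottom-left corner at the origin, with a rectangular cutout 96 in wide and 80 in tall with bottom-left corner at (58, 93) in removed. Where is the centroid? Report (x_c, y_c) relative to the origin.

plate: A = 280 × 200 = 56000.00, centroid at (140.00, 100.00).
hole: A = −(96 × 80) = -7680.00, centroid at (106.00, 133.00).
ΣA = 48320.00 in²
ΣAx_c = (56000.00)(140.00) + (-7680.00)(106.00) = 7025920.00 in³
ΣAy_c = (56000.00)(100.00) + (-7680.00)(133.00) = 4578560.00 in³
x_c = 7025920.00 / 48320.00 = 145.40 in
y_c = 4578560.00 / 48320.00 = 94.75 in

x_c = 145.40 in, y_c = 94.75 in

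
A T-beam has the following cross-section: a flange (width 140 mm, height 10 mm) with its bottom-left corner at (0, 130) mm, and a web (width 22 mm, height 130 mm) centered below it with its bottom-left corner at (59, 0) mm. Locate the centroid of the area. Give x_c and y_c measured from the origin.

Part | A | x̄ᵢ | ȳᵢ | A·x̄ᵢ | A·ȳᵢ
web | 2860.00 | 70.00 | 65.00 | 200200.00 | 185900.00
flange | 1400.00 | 70.00 | 135.00 | 98000.00 | 189000.00
Σ | 4260.00 |  |  | 298200.00 | 374900.00
x_c = 298200.00 / 4260.00 = 70.00 mm
y_c = 374900.00 / 4260.00 = 88.00 mm

x_c = 70.00 mm, y_c = 88.00 mm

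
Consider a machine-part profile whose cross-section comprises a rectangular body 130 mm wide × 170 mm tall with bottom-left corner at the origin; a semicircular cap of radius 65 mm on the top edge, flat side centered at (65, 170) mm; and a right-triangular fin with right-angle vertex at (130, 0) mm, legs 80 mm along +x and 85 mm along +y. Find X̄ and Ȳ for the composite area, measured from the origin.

rectangular body: A = 130 × 170 = 22100.00, centroid at (65.00, 85.00).
semicircular top: A = ½π·65² = 6636.61, centroid at (65.00, 197.59).
triangular fin: A = ½·80·85 = 3400.00, centroid at (156.67, 28.33).
ΣA = 32136.61 mm², ΣAX̄ = 2400546.61 mm³, ΣAȲ = 3286141.13 mm³.
X̄ = 2400546.61/32136.61 = 74.70 mm; Ȳ = 3286141.13/32136.61 = 102.26 mm.

X̄ = 74.70 mm, Ȳ = 102.26 mm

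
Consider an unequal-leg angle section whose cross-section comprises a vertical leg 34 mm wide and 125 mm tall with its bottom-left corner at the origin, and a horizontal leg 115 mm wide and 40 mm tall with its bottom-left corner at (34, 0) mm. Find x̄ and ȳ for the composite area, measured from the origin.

x̄ = 55.72 mm, ȳ = 40.41 mm

Part | A | x̄ᵢ | ȳᵢ | A·x̄ᵢ | A·ȳᵢ
vertical leg | 4250.00 | 17.00 | 62.50 | 72250.00 | 265625.00
horizontal leg | 4600.00 | 91.50 | 20.00 | 420900.00 | 92000.00
Σ | 8850.00 |  |  | 493150.00 | 357625.00
x̄ = 493150.00 / 8850.00 = 55.72 mm
ȳ = 357625.00 / 8850.00 = 40.41 mm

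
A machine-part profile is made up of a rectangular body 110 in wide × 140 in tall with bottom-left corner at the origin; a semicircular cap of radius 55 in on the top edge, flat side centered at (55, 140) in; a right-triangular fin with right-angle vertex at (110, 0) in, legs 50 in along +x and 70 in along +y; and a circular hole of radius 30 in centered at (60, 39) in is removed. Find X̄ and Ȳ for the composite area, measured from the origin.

Part | A | x̄ᵢ | ȳᵢ | A·x̄ᵢ | A·ȳᵢ
rectangular body | 15400.00 | 55.00 | 70.00 | 847000.00 | 1078000.00
semicircular top | 4751.66 | 55.00 | 163.34 | 261341.24 | 776148.91
triangular fin | 1750.00 | 126.67 | 23.33 | 221666.67 | 40833.33
hole | -2827.43 | 60.00 | 39.00 | -169646.00 | -110269.90
Σ | 19074.23 |  |  | 1160361.90 | 1784712.34
X̄ = 1160361.90 / 19074.23 = 60.83 in
Ȳ = 1784712.34 / 19074.23 = 93.57 in

X̄ = 60.83 in, Ȳ = 93.57 in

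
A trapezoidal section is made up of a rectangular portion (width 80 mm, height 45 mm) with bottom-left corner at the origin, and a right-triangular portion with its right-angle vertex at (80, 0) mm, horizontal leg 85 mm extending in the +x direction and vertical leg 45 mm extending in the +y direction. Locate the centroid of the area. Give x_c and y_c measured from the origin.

rectangular portion: A = 80 × 45 = 3600.00, centroid at (40.00, 22.50).
triangular portion: A = ½·85·45 = 1912.50, centroid at (108.33, 15.00).
ΣA = 5512.50 mm², ΣAx_c = 351187.50 mm³, ΣAy_c = 109687.50 mm³.
x_c = 351187.50/5512.50 = 63.71 mm; y_c = 109687.50/5512.50 = 19.90 mm.

x_c = 63.71 mm, y_c = 19.90 mm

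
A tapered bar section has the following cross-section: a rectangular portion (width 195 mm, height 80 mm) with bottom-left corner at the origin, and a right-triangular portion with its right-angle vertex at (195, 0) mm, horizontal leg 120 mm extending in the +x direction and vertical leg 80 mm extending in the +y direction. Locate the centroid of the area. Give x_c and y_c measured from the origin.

x_c = 129.85 mm, y_c = 36.86 mm

Part | A | x̄ᵢ | ȳᵢ | A·x̄ᵢ | A·ȳᵢ
rectangular portion | 15600.00 | 97.50 | 40.00 | 1521000.00 | 624000.00
triangular portion | 4800.00 | 235.00 | 26.67 | 1128000.00 | 128000.00
Σ | 20400.00 |  |  | 2649000.00 | 752000.00
x_c = 2649000.00 / 20400.00 = 129.85 mm
y_c = 752000.00 / 20400.00 = 36.86 mm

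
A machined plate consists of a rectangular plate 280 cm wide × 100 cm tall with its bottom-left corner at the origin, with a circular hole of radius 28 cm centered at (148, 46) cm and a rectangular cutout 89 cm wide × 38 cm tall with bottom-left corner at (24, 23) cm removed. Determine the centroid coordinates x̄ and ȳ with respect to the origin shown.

plate: A = 280 × 100 = 28000.00, centroid at (140.00, 50.00).
hole 1: A = −π·28² = -2463.01, centroid at (148.00, 46.00).
hole 2: A = −(89 × 38) = -3382.00, centroid at (68.50, 42.00).
ΣA = 22154.99 cm², ΣAx̄ = 3323807.72 cm³, ΣAȳ = 1144657.60 cm³.
x̄ = 3323807.72/22154.99 = 150.03 cm; ȳ = 1144657.60/22154.99 = 51.67 cm.

x̄ = 150.03 cm, ȳ = 51.67 cm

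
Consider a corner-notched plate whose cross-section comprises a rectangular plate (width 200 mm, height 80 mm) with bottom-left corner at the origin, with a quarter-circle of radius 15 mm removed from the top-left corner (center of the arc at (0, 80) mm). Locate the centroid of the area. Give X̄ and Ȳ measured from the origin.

plate: A = 200 × 80 = 16000.00, centroid at (100.00, 40.00).
removed quarter-circle: A = −¼π·15² = -176.71, centroid at (6.37, 73.63).
ΣA = 15823.29 mm², ΣAX̄ = 1598875.00 mm³, ΣAȲ = 626987.83 mm³.
X̄ = 1598875.00/15823.29 = 101.05 mm; Ȳ = 626987.83/15823.29 = 39.62 mm.

X̄ = 101.05 mm, Ȳ = 39.62 mm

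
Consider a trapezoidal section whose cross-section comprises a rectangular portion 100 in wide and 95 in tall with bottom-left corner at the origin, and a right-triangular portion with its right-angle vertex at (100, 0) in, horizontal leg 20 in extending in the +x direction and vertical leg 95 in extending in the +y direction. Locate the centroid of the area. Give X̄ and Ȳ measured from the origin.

rectangular portion: A = 100 × 95 = 9500.00, centroid at (50.00, 47.50).
triangular portion: A = ½·20·95 = 950.00, centroid at (106.67, 31.67).
ΣA = 10450.00 in²
ΣAX̄ = (9500.00)(50.00) + (950.00)(106.67) = 576333.33 in³
ΣAȲ = (9500.00)(47.50) + (950.00)(31.67) = 481333.33 in³
X̄ = 576333.33 / 10450.00 = 55.15 in
Ȳ = 481333.33 / 10450.00 = 46.06 in

X̄ = 55.15 in, Ȳ = 46.06 in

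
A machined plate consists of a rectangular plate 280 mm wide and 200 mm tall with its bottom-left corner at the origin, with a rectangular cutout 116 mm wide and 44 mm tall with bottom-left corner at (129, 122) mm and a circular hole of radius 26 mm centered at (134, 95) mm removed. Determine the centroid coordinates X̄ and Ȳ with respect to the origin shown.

plate: A = 280 × 200 = 56000.00, centroid at (140.00, 100.00).
hole 1: A = −(116 × 44) = -5104.00, centroid at (187.00, 144.00).
hole 2: A = −π·26² = -2123.72, centroid at (134.00, 95.00).
ΣA = 48772.28 mm², ΣAX̄ = 6600973.97 mm³, ΣAȲ = 4663270.92 mm³.
X̄ = 6600973.97/48772.28 = 135.34 mm; Ȳ = 4663270.92/48772.28 = 95.61 mm.

X̄ = 135.34 mm, Ȳ = 95.61 mm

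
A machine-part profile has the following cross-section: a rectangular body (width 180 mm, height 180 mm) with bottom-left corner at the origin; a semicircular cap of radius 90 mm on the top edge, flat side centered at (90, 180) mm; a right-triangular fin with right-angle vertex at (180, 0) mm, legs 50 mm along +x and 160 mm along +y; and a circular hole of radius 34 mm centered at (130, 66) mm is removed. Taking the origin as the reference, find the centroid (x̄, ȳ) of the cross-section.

Part | A | x̄ᵢ | ȳᵢ | A·x̄ᵢ | A·ȳᵢ
rectangular body | 32400.00 | 90.00 | 90.00 | 2916000.00 | 2916000.00
semicircular top | 12723.45 | 90.00 | 218.20 | 1145110.52 | 2776221.04
triangular fin | 4000.00 | 196.67 | 53.33 | 786666.67 | 213333.33
hole | -3631.68 | 130.00 | 66.00 | -472118.54 | -239690.95
Σ | 45491.77 |  |  | 4375658.64 | 5665863.42
x̄ = 4375658.64 / 45491.77 = 96.19 mm
ȳ = 5665863.42 / 45491.77 = 124.55 mm

x̄ = 96.19 mm, ȳ = 124.55 mm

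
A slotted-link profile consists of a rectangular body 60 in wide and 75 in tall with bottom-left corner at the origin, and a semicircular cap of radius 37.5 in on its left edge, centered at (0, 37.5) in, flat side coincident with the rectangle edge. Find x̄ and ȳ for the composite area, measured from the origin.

x̄ = 14.88 in, ȳ = 37.50 in

rectangular body: A = 60 × 75 = 4500.00, centroid at (30.00, 37.50).
semicircular end: A = ½π·37.5² = 2208.93, centroid at (-15.92, 37.50).
ΣA = 6708.93 in², ΣAx̄ = 99843.75 in³, ΣAȳ = 251584.96 in³.
x̄ = 99843.75/6708.93 = 14.88 in; ȳ = 251584.96/6708.93 = 37.50 in.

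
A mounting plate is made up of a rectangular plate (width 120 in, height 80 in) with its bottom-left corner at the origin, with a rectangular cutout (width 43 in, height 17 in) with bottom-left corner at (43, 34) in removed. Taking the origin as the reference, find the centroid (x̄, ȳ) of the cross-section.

plate: A = 120 × 80 = 9600.00, centroid at (60.00, 40.00).
hole: A = −(43 × 17) = -731.00, centroid at (64.50, 42.50).
ΣA = 8869.00 in²
ΣAx̄ = (9600.00)(60.00) + (-731.00)(64.50) = 528850.50 in³
ΣAȳ = (9600.00)(40.00) + (-731.00)(42.50) = 352932.50 in³
x̄ = 528850.50 / 8869.00 = 59.63 in
ȳ = 352932.50 / 8869.00 = 39.79 in

x̄ = 59.63 in, ȳ = 39.79 in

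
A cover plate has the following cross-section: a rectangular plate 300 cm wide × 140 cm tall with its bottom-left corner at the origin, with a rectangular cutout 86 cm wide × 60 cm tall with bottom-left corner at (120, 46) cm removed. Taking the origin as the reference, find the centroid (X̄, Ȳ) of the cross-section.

plate: A = 300 × 140 = 42000.00, centroid at (150.00, 70.00).
hole: A = −(86 × 60) = -5160.00, centroid at (163.00, 76.00).
ΣA = 36840.00 cm², ΣAX̄ = 5458920.00 cm³, ΣAȲ = 2547840.00 cm³.
X̄ = 5458920.00/36840.00 = 148.18 cm; Ȳ = 2547840.00/36840.00 = 69.16 cm.

X̄ = 148.18 cm, Ȳ = 69.16 cm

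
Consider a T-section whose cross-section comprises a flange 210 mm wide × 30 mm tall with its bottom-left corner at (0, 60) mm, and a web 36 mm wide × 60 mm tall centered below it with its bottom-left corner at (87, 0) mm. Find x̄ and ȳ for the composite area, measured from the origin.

x̄ = 105.00 mm, ȳ = 63.51 mm

web: A = 36 × 60 = 2160.00, centroid at (105.00, 30.00).
flange: A = 210 × 30 = 6300.00, centroid at (105.00, 75.00).
ΣA = 8460.00 mm², ΣAx̄ = 888300.00 mm³, ΣAȳ = 537300.00 mm³.
x̄ = 888300.00/8460.00 = 105.00 mm; ȳ = 537300.00/8460.00 = 63.51 mm.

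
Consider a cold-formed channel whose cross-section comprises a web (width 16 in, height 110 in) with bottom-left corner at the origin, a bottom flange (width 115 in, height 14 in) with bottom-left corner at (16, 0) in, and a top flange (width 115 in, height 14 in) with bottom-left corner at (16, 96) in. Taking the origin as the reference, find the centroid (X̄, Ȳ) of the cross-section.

web: A = 16 × 110 = 1760.00, centroid at (8.00, 55.00).
bottom flange: A = 115 × 14 = 1610.00, centroid at (73.50, 7.00).
top flange: A = 115 × 14 = 1610.00, centroid at (73.50, 103.00).
ΣA = 4980.00 in², ΣAX̄ = 250750.00 in³, ΣAȲ = 273900.00 in³.
X̄ = 250750.00/4980.00 = 50.35 in; Ȳ = 273900.00/4980.00 = 55.00 in.

X̄ = 50.35 in, Ȳ = 55.00 in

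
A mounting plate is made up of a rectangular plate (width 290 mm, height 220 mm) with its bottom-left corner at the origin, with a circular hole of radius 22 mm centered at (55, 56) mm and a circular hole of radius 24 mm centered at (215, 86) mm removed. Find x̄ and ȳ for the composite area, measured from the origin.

x̄ = 145.17 mm, ȳ = 112.08 mm

Part | A | x̄ᵢ | ȳᵢ | A·x̄ᵢ | A·ȳᵢ
plate | 63800.00 | 145.00 | 110.00 | 9251000.00 | 7018000.00
hole 1 | -1520.53 | 55.00 | 56.00 | -83629.20 | -85149.73
hole 2 | -1809.56 | 215.00 | 86.00 | -389054.83 | -155621.93
Σ | 60469.91 |  |  | 8778315.97 | 6777228.34
x̄ = 8778315.97 / 60469.91 = 145.17 mm
ȳ = 6777228.34 / 60469.91 = 112.08 mm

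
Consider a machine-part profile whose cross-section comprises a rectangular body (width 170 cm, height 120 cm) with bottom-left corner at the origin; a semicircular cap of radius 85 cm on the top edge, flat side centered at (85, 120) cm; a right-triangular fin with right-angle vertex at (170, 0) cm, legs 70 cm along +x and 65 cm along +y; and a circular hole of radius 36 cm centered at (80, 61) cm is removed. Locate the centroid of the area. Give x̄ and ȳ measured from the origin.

x̄ = 93.91 cm, ȳ = 93.36 cm

rectangular body: A = 170 × 120 = 20400.00, centroid at (85.00, 60.00).
semicircular top: A = ½π·85² = 11349.00, centroid at (85.00, 156.08).
triangular fin: A = ½·70·65 = 2275.00, centroid at (193.33, 21.67).
hole: A = −π·36² = -4071.50, centroid at (80.00, 61.00).
ΣA = 29952.50 cm², ΣAx̄ = 2812778.30 cm³, ΣAȳ = 2796227.00 cm³.
x̄ = 2812778.30/29952.50 = 93.91 cm; ȳ = 2796227.00/29952.50 = 93.36 cm.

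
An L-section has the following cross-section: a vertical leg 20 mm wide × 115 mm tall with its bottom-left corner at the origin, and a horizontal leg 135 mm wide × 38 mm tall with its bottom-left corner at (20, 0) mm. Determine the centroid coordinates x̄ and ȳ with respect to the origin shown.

x̄ = 63.51 mm, ȳ = 30.92 mm

vertical leg: A = 20 × 115 = 2300.00, centroid at (10.00, 57.50).
horizontal leg: A = 135 × 38 = 5130.00, centroid at (87.50, 19.00).
ΣA = 7430.00 mm²
ΣAx̄ = (2300.00)(10.00) + (5130.00)(87.50) = 471875.00 mm³
ΣAȳ = (2300.00)(57.50) + (5130.00)(19.00) = 229720.00 mm³
x̄ = 471875.00 / 7430.00 = 63.51 mm
ȳ = 229720.00 / 7430.00 = 30.92 mm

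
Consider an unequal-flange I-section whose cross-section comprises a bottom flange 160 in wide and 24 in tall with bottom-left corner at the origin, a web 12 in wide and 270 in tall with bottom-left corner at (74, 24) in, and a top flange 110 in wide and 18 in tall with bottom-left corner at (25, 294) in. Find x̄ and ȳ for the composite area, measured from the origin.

x̄ = 80.00 in, ȳ = 128.17 in

Part | A | x̄ᵢ | ȳᵢ | A·x̄ᵢ | A·ȳᵢ
bottom flange | 3840.00 | 80.00 | 12.00 | 307200.00 | 46080.00
web | 3240.00 | 80.00 | 159.00 | 259200.00 | 515160.00
top flange | 1980.00 | 80.00 | 303.00 | 158400.00 | 599940.00
Σ | 9060.00 |  |  | 724800.00 | 1161180.00
x̄ = 724800.00 / 9060.00 = 80.00 in
ȳ = 1161180.00 / 9060.00 = 128.17 in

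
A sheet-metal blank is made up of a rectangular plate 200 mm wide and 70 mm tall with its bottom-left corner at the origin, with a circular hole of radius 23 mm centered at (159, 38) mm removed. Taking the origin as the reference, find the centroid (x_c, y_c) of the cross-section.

x_c = 92.05 mm, y_c = 34.60 mm

plate: A = 200 × 70 = 14000.00, centroid at (100.00, 35.00).
hole: A = −π·23² = -1661.90, centroid at (159.00, 38.00).
ΣA = 12338.10 mm², ΣAx_c = 1135757.50 mm³, ΣAy_c = 426847.70 mm³.
x_c = 1135757.50/12338.10 = 92.05 mm; y_c = 426847.70/12338.10 = 34.60 mm.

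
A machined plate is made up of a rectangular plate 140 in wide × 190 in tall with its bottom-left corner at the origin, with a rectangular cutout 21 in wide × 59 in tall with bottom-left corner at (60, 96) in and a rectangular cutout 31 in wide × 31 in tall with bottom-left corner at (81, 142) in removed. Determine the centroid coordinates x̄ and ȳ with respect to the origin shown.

x̄ = 68.93 in, ȳ = 90.99 in

plate: A = 140 × 190 = 26600.00, centroid at (70.00, 95.00).
hole 1: A = −(21 × 59) = -1239.00, centroid at (70.50, 125.50).
hole 2: A = −(31 × 31) = -961.00, centroid at (96.50, 157.50).
ΣA = 24400.00 in²
ΣAx̄ = (26600.00)(70.00) + (-1239.00)(70.50) + (-961.00)(96.50) = 1681914.00 in³
ΣAȳ = (26600.00)(95.00) + (-1239.00)(125.50) + (-961.00)(157.50) = 2220148.00 in³
x̄ = 1681914.00 / 24400.00 = 68.93 in
ȳ = 2220148.00 / 24400.00 = 90.99 in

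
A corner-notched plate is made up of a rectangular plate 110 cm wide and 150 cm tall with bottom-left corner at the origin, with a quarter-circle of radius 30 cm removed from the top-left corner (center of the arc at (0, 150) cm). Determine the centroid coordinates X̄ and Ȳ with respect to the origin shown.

Part | A | x̄ᵢ | ȳᵢ | A·x̄ᵢ | A·ȳᵢ
plate | 16500.00 | 55.00 | 75.00 | 907500.00 | 1237500.00
removed quarter-circle | -706.86 | 12.73 | 137.27 | -9000.00 | -97028.75
Σ | 15793.14 |  |  | 898500.00 | 1140471.25
X̄ = 898500.00 / 15793.14 = 56.89 cm
Ȳ = 1140471.25 / 15793.14 = 72.21 cm

X̄ = 56.89 cm, Ȳ = 72.21 cm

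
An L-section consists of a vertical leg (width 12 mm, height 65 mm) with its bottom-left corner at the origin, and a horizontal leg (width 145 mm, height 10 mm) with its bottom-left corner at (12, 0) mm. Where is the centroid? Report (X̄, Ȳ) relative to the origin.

vertical leg: A = 12 × 65 = 780.00, centroid at (6.00, 32.50).
horizontal leg: A = 145 × 10 = 1450.00, centroid at (84.50, 5.00).
ΣA = 2230.00 mm², ΣAX̄ = 127205.00 mm³, ΣAȲ = 32600.00 mm³.
X̄ = 127205.00/2230.00 = 57.04 mm; Ȳ = 32600.00/2230.00 = 14.62 mm.

X̄ = 57.04 mm, Ȳ = 14.62 mm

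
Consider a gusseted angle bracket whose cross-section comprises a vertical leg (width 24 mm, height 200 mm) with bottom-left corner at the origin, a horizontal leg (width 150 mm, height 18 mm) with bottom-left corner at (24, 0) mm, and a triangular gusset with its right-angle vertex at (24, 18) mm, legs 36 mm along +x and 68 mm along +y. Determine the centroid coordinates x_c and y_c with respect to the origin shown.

x_c = 42.29 mm, y_c = 63.51 mm

vertical leg: A = 24 × 200 = 4800.00, centroid at (12.00, 100.00).
horizontal leg: A = 150 × 18 = 2700.00, centroid at (99.00, 9.00).
gusset: A = ½·36·68 = 1224.00, centroid at (36.00, 40.67).
ΣA = 8724.00 mm²
ΣAx_c = (4800.00)(12.00) + (2700.00)(99.00) + (1224.00)(36.00) = 368964.00 mm³
ΣAy_c = (4800.00)(100.00) + (2700.00)(9.00) + (1224.00)(40.67) = 554076.00 mm³
x_c = 368964.00 / 8724.00 = 42.29 mm
y_c = 554076.00 / 8724.00 = 63.51 mm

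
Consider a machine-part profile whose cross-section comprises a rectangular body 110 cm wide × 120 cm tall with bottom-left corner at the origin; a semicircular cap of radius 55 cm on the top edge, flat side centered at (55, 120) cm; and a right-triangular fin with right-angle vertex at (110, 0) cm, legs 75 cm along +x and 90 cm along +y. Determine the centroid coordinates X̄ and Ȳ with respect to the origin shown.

rectangular body: A = 110 × 120 = 13200.00, centroid at (55.00, 60.00).
semicircular top: A = ½π·55² = 4751.66, centroid at (55.00, 143.34).
triangular fin: A = ½·75·90 = 3375.00, centroid at (135.00, 30.00).
ΣA = 21326.66 cm², ΣAX̄ = 1442966.24 cm³, ΣAȲ = 1574365.73 cm³.
X̄ = 1442966.24/21326.66 = 67.66 cm; Ȳ = 1574365.73/21326.66 = 73.82 cm.

X̄ = 67.66 cm, Ȳ = 73.82 cm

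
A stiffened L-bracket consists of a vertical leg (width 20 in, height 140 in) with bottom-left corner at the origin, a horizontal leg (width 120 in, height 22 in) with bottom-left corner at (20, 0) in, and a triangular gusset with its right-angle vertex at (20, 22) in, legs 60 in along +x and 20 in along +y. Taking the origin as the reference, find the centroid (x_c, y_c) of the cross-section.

x_c = 43.58 in, y_c = 40.11 in

Part | A | x̄ᵢ | ȳᵢ | A·x̄ᵢ | A·ȳᵢ
vertical leg | 2800.00 | 10.00 | 70.00 | 28000.00 | 196000.00
horizontal leg | 2640.00 | 80.00 | 11.00 | 211200.00 | 29040.00
gusset | 600.00 | 40.00 | 28.67 | 24000.00 | 17200.00
Σ | 6040.00 |  |  | 263200.00 | 242240.00
x_c = 263200.00 / 6040.00 = 43.58 in
y_c = 242240.00 / 6040.00 = 40.11 in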